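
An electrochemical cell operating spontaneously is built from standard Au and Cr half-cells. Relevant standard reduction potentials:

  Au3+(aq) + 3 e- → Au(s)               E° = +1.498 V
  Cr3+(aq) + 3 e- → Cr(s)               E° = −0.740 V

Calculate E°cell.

The Au³⁺/Au couple has the higher E°, so Au ion is reduced (cathode) and Cr is oxidized (anode).
E°cell = E°(cathode) − E°(anode) = +1.498 − (−0.740) = +2.238 V.

+2.238 V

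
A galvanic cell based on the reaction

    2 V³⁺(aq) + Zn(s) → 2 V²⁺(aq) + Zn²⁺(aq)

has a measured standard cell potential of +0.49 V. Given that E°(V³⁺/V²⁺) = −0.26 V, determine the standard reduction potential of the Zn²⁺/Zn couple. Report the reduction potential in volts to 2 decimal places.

In the reaction as written the V³⁺/V²⁺ couple is reduced (cathode) and Zn²⁺/Zn is oxidized (anode), so E°cell = E°(V³⁺/V²⁺) − E°(Zn²⁺/Zn).
E°(Zn²⁺/Zn) = E°(cathode) − E°cell = −0.26 − (+0.49) = −0.75 V.

−0.75 V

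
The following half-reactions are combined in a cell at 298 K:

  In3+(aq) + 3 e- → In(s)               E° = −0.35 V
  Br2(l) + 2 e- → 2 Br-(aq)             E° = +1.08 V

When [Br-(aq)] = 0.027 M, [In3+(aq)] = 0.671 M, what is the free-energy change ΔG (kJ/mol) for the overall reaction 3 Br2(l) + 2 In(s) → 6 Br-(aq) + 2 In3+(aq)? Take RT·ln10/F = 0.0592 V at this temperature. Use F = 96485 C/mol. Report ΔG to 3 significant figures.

E°cell = +1.08 − (−0.35) = +1.43 V; the balanced reaction transfers n = 6 electrons.
Q = [Br-(aq)]^6·[In3+(aq)]^2 = 1.74×10^−10, so log Q = −9.758 and E = +1.43 − (0.0592/6)(−9.758) = +1.5263 V.
Then ΔG = −nFE = −6 × 96485 × +1.5263 J/mol = −884 kJ/mol.

−884 kJ/mol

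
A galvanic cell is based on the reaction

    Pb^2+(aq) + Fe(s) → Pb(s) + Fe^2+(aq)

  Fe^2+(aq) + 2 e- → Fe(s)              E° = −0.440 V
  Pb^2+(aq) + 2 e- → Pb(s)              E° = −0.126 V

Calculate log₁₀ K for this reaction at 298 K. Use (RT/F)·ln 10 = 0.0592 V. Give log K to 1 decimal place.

The Pb²⁺/Pb couple is reduced (cathode); E°cell = −0.126 − (−0.440) = +0.314 V with n = 2.
At equilibrium E = 0, so log K = nE°cell / 0.0592 = (2)(+0.314) / 0.0592 = 10.6.

log K = 10.6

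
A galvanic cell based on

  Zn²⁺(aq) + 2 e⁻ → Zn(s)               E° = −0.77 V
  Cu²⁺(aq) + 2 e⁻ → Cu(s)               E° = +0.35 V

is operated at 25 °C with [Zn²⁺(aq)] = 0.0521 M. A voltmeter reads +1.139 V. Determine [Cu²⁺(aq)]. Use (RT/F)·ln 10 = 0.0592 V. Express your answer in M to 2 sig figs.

0.23 M

With Cu²⁺/Cu at the cathode and Zn²⁺/Zn at the anode, E°cell = +0.35 − (−0.77) = +1.12 V (n = 2).
Since E = E° − (0.0592/n)·log Q, log Q = n(E° − E)/0.0592 = −0.642.
For Cu²⁺(aq) + Zn(s) → Cu(s) + Zn²⁺(aq), the reaction quotient is Q = [Zn²⁺(aq)] / [Cu²⁺(aq)].
Isolating [Cu²⁺(aq)] in Q = 10^{−0.642} yields log [Cu²⁺(aq)] = −0.641, i.e. 0.23 M.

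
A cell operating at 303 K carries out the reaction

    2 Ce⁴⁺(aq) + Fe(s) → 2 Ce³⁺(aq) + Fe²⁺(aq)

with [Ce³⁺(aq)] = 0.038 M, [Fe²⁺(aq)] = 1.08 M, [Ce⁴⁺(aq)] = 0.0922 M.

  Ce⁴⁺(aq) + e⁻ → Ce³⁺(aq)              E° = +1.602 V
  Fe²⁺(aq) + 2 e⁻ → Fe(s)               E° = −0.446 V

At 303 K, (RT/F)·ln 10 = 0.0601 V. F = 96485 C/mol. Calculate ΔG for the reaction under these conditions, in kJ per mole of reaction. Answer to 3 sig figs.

The standard cell potential is +1.602 − (−0.446) = +2.048 V, with n = 2 electrons in the balanced equation.
Here Q = ([Ce³⁺(aq)]^2·[Fe²⁺(aq)]) / [Ce⁴⁺(aq)]^2 = 0.183 (log Q = −0.736), giving E = +2.048 − (0.0601/2)·(−0.736) = +2.0701 V.
Finally ΔG = −nFE = −(2)(96485 C/mol)(+2.0701 V) = −399 kJ/mol.

−399 kJ/mol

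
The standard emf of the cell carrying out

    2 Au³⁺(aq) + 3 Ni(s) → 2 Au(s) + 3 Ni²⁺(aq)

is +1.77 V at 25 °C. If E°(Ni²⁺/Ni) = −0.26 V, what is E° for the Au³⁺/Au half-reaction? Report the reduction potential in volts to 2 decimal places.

In the reaction as written the Au³⁺/Au couple is reduced (cathode) and Ni²⁺/Ni is oxidized (anode), so E°cell = E°(Au³⁺/Au) − E°(Ni²⁺/Ni).
E°(Au³⁺/Au) = E°cell + E°(anode) = +1.77 + (−0.26) = +1.51 V.

+1.51 V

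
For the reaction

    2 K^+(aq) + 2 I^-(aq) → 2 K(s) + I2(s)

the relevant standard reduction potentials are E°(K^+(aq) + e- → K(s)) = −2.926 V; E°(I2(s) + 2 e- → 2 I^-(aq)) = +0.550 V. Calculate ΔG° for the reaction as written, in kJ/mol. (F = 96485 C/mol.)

+671 kJ/mol

In the reaction as written K^+(aq) is reduced, so the K⁺/K couple is the cathode and I₂/I⁻ is the anode.
E°cell = −2.926 − (+0.550) = −3.476 V; balancing electrons gives n = 2.
ΔG° = −nFE°cell = −(2)(96485)(−3.476) J/mol = +671 kJ/mol.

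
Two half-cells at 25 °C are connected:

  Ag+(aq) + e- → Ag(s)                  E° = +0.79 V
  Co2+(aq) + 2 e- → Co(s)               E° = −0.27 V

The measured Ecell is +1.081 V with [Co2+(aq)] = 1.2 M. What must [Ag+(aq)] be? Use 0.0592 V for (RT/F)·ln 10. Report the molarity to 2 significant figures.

Ag⁺/Ag is the cathode (higher E°); E°cell = +0.79 − (−0.27) = +1.06 V with n = 2.
Since E = E° − (0.0592/n)·log Q, log Q = n(E° − E)/0.0592 = −0.709.
The balanced reaction is 2 Ag+(aq) + Co(s) → 2 Ag(s) + Co2+(aq), so Q = [Co2+(aq)] / [Ag+(aq)]^2.
Substituting the known concentrations and solving, log [Ag+(aq)] = 0.394 and [Ag+(aq)] = 2.5 M.

2.5 M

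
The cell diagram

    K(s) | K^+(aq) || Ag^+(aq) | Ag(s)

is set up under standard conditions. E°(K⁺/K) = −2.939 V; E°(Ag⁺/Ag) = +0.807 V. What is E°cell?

By convention the left-hand electrode in cell notation is the anode (oxidation) and the right-hand electrode is the cathode (reduction).
E°cell = E°(right) − E°(left) = +0.807 − (−2.939) = +3.746 V.

+3.746 V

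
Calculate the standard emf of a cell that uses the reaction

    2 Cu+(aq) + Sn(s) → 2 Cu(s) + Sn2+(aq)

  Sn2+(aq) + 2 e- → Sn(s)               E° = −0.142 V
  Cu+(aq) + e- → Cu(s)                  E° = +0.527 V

Cu+(aq) gains electrons, so the Cu⁺/Cu couple is the cathode; the Sn²⁺/Sn couple is the anode.
E°cell = E°(cathode) − E°(anode) = +0.527 − (−0.142) = +0.669 V.
The positive value indicates the reaction is spontaneous as written.

+0.669 V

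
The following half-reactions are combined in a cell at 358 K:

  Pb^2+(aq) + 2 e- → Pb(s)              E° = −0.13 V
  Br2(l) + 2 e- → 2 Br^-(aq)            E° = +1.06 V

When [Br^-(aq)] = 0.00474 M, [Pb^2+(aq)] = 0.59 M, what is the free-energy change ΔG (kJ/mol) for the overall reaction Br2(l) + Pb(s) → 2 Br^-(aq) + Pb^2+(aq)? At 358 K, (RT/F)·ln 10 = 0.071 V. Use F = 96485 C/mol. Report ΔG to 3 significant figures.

−263 kJ/mol

With Br₂/Br⁻ reduced at the cathode, E°cell = +1.06 − (−0.13) = +1.19 V and n = 2.
The reaction quotient is [Br^-(aq)]^2·[Pb^2+(aq)] = 1.33×10^−5; by Nernst, E = +1.19 − (0.071/2)(−4.878) = +1.3632 V.
Finally ΔG = −nFE = −(2)(96485 C/mol)(+1.3632 V) = −263 kJ/mol.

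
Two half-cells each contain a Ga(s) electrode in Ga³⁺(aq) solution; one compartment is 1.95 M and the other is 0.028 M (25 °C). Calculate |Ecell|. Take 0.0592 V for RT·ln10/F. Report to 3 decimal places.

0.036 V

For a concentration cell E°cell = 0, since both electrodes use the same couple.
The compartment with the higher Ga³⁺(aq) concentration (1.95 M) acts as the cathode; ions are reduced there and produced at the dilute (0.028 M) anode.
With n = 3, Ecell = −(0.0592/3)·log([dilute]/[conc]) = −(0.0592/3)·log(0.028/1.95) = +0.036 V.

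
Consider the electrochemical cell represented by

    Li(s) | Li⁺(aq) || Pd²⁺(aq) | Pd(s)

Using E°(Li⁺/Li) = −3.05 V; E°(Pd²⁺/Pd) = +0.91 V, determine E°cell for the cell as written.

+3.96 V

By convention the left-hand electrode in cell notation is the anode (oxidation) and the right-hand electrode is the cathode (reduction).
E°cell = E°(right) − E°(left) = +0.91 − (−3.05) = +3.96 V.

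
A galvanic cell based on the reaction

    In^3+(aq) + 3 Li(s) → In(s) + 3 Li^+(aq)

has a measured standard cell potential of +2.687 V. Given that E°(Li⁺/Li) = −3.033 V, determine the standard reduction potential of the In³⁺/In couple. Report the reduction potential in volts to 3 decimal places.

−0.346 V

In the reaction as written the In³⁺/In couple is reduced (cathode) and Li⁺/Li is oxidized (anode), so E°cell = E°(In³⁺/In) − E°(Li⁺/Li).
E°(In³⁺/In) = E°cell + E°(anode) = +2.687 + (−3.033) = −0.346 V.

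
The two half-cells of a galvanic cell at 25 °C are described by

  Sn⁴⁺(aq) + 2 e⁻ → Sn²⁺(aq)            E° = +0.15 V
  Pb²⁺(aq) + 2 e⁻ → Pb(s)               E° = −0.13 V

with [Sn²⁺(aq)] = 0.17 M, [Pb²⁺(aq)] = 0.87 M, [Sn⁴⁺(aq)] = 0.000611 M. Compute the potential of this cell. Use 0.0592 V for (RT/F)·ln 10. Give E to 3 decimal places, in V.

Since E°(Sn⁴⁺/Sn²⁺) > E°(Pb²⁺/Pb), Sn⁴⁺/Sn²⁺ serves as the cathode.
The standard potential is +0.15 − (−0.13) = +0.28 V and the balanced reaction transfers n = 2 electrons.
The balanced reaction is Sn⁴⁺(aq) + Pb(s) → Sn²⁺(aq) + Pb²⁺(aq), so Q = ([Sn²⁺(aq)]·[Pb²⁺(aq)]) / [Sn⁴⁺(aq)] = 242 and log Q = 2.384.
E = E° − (0.0592/n)·log Q = +0.28 − (0.0592/2)(2.384) = +0.209 V.

+0.209 V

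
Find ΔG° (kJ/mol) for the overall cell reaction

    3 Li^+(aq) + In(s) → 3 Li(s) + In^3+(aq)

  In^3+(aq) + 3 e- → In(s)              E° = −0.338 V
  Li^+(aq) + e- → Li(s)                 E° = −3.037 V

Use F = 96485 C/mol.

+781 kJ/mol

In the reaction as written Li^+(aq) is reduced, so the Li⁺/Li couple is the cathode and In³⁺/In is the anode.
E°cell = −3.037 − (−0.338) = −2.699 V; balancing electrons gives n = 3.
ΔG° = −nFE°cell = −(3)(96485)(−2.699) J/mol = +781 kJ/mol.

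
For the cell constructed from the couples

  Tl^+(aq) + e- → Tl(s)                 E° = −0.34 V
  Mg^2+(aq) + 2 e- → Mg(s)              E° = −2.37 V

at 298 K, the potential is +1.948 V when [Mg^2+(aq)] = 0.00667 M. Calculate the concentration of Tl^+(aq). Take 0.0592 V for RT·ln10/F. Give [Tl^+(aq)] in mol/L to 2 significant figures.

The Tl⁺/Tl couple has the larger reduction potential, so it is the cathode: E°cell = −0.34 − (−2.37) = +2.03 V and n = 2.
Since E = E° − (0.0592/n)·log Q, log Q = n(E° − E)/0.0592 = 2.770.
For 2 Tl^+(aq) + Mg(s) → 2 Tl(s) + Mg^2+(aq), the reaction quotient is Q = [Mg^2+(aq)] / [Tl^+(aq)]^2.
Solving for the unknown gives log [Tl^+(aq)] = −2.473, so [Tl^+(aq)] ≈ 0.0034 M.

0.0034 M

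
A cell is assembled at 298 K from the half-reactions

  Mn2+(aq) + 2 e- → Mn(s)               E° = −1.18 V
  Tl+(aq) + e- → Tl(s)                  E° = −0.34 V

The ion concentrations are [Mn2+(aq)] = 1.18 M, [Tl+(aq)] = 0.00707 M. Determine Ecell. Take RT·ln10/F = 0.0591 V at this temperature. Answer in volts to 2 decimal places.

Since E°(Tl⁺/Tl) > E°(Mn²⁺/Mn), Tl⁺/Tl serves as the cathode.
E°cell = −0.34 − (−1.18) = +0.84 V, with n = 2 electrons transferred.
Balancing gives 2 Tl+(aq) + Mn(s) → 2 Tl(s) + Mn2+(aq); hence Q = [Mn2+(aq)] / [Tl+(aq)]^2 = 2.36×10^4 (log Q = 4.373).
By the Nernst equation, E = +0.84 − (0.0591/2)·(4.373) = +0.71 V.

+0.71 V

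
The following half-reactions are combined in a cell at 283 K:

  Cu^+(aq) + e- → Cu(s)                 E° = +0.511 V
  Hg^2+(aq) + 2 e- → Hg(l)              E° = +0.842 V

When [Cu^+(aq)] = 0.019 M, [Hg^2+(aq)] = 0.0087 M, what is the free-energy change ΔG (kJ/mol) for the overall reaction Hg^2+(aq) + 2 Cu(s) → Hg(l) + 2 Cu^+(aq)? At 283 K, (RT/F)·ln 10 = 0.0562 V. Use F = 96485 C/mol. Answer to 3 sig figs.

The standard cell potential is +0.842 − (+0.511) = +0.331 V, with n = 2 electrons in the balanced equation.
The reaction quotient is [Cu^+(aq)]^2 / [Hg^2+(aq)] = 0.0415; by Nernst, E = +0.331 − (0.0562/2)(−1.382) = +0.3698 V.
ΔG = −nFE = −(2)(96485)(+0.3698) J/mol = −71.4 kJ/mol.

−71.4 kJ/mol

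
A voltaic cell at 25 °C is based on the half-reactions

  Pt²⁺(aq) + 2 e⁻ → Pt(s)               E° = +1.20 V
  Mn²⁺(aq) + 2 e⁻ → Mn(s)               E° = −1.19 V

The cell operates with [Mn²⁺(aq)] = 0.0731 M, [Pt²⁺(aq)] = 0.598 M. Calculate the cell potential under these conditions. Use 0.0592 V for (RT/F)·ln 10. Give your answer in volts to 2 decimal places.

+2.42 V

Since E°(Pt²⁺/Pt) > E°(Mn²⁺/Mn), Pt²⁺/Pt serves as the cathode.
E°cell = E°cat − E°an = +1.20 − (−1.19) = +2.39 V; n = 2.
For the overall reaction Pt²⁺(aq) + Mn(s) → Pt(s) + Mn²⁺(aq), Q = [Mn²⁺(aq)] / [Pt²⁺(aq)] = 0.122, giving log Q = −0.913.
Applying E = E° − (RT ln10/nF)·log Q gives +2.39 − (0.0592/2)(−0.913) = +2.42 V.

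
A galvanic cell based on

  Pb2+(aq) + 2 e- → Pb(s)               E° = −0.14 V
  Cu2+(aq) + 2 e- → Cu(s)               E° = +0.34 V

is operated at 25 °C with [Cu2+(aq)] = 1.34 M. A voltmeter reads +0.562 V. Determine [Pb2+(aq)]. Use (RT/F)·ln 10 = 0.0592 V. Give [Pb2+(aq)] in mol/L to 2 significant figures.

0.0023 M

With Cu²⁺/Cu at the cathode and Pb²⁺/Pb at the anode, E°cell = +0.34 − (−0.14) = +0.48 V (n = 2).
From the Nernst equation, log Q = n(E° − E)/0.0592 = 2·(+0.48 − (+0.562))/0.0592 = −2.770.
Balancing electrons gives Cu2+(aq) + Pb(s) → Cu(s) + Pb2+(aq); thus Q = [Pb2+(aq)] / [Cu2+(aq)].
Isolating [Pb2+(aq)] in Q = 10^{−2.770} yields log [Pb2+(aq)] = −2.643, i.e. 0.0023 M.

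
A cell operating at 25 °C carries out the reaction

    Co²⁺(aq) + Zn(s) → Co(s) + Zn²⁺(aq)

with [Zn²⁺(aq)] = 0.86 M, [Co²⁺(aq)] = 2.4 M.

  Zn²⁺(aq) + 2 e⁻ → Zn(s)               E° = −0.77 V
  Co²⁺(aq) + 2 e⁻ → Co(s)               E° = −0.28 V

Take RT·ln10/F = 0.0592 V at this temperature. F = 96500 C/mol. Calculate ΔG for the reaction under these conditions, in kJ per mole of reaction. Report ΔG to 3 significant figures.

−97.1 kJ/mol

E°cell = −0.28 − (−0.77) = +0.49 V; the balanced reaction transfers n = 2 electrons.
The reaction quotient is [Zn²⁺(aq)] / [Co²⁺(aq)] = 0.358; by Nernst, E = +0.49 − (0.0592/2)(−0.446) = +0.5032 V.
ΔG = −nFE = −(2)(96500)(+0.5032) J/mol = −97.1 kJ/mol.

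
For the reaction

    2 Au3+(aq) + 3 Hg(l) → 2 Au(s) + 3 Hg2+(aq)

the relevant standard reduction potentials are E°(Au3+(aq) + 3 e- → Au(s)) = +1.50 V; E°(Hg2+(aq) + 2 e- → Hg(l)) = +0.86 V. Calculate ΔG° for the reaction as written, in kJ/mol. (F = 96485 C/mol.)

In the reaction as written Au3+(aq) is reduced, so the Au³⁺/Au couple is the cathode and Hg²⁺/Hg is the anode.
E°cell = +1.50 − (+0.86) = +0.64 V; balancing electrons gives n = 6.
ΔG° = −nFE°cell = −(6)(96485)(+0.64) J/mol = −371 kJ/mol.

−371 kJ/mol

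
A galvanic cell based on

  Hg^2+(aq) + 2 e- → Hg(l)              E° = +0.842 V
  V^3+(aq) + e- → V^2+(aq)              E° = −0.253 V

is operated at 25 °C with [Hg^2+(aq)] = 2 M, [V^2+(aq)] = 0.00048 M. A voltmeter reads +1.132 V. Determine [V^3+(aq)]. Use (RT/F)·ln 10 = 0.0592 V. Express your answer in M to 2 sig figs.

Hg²⁺/Hg is the cathode (higher E°); E°cell = +0.842 − (−0.253) = +1.095 V with n = 2.
Rearranging E = E° − (0.0592/n)·log Q gives log Q = 2(+1.095 − (+1.132))/0.0592 = −1.250.
For Hg^2+(aq) + 2 V^2+(aq) → Hg(l) + 2 V^3+(aq), the reaction quotient is Q = [V^3+(aq)]^2 / ([Hg^2+(aq)]·[V^2+(aq)]^2).
Isolating [V^3+(aq)] in Q = 10^{−1.250} yields log [V^3+(aq)] = −3.793, i.e. 0.00016 M.

0.00016 M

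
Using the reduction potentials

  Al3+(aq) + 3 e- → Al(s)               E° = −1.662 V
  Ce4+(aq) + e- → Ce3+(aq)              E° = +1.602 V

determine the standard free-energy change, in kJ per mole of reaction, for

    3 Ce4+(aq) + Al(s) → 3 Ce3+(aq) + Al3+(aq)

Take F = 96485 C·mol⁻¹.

−945 kJ/mol

In the reaction as written Ce4+(aq) is reduced, so the Ce⁴⁺/Ce³⁺ couple is the cathode and Al³⁺/Al is the anode.
E°cell = +1.602 − (−1.662) = +3.264 V; balancing electrons gives n = 3.
ΔG° = −nFE°cell = −(3)(96485)(+3.264) J/mol = −945 kJ/mol.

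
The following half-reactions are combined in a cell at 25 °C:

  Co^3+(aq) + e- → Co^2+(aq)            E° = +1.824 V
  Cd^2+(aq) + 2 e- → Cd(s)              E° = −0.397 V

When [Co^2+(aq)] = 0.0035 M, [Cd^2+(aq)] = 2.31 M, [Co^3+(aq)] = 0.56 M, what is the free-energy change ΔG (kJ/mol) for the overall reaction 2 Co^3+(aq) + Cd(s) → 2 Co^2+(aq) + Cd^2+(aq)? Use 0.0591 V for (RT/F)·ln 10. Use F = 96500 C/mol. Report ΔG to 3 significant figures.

E°cell = +1.824 − (−0.397) = +2.221 V; the balanced reaction transfers n = 2 electrons.
Q = ([Co^2+(aq)]^2·[Cd^2+(aq)]) / [Co^3+(aq)]^2 = 9.02×10^−5, so log Q = −4.045 and E = +2.221 − (0.0591/2)(−4.045) = +2.3405 V.
Finally ΔG = −nFE = −(2)(96500 C/mol)(+2.3405 V) = −452 kJ/mol.

−452 kJ/mol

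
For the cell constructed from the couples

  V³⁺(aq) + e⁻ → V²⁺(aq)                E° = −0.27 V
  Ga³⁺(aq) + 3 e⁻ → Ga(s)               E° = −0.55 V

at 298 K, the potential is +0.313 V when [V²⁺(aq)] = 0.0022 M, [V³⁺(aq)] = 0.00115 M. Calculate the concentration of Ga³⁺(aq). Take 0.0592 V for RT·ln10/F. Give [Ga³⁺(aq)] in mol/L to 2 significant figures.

0.0030 M

The V³⁺/V²⁺ couple has the larger reduction potential, so it is the cathode: E°cell = −0.27 − (−0.55) = +0.28 V and n = 3.
Rearranging E = E° − (0.0592/n)·log Q gives log Q = 3(+0.28 − (+0.313))/0.0592 = −1.672.
Balancing electrons gives 3 V³⁺(aq) + Ga(s) → 3 V²⁺(aq) + Ga³⁺(aq); thus Q = ([V²⁺(aq)]^3·[Ga³⁺(aq)]) / [V³⁺(aq)]^3.
Substituting the known concentrations and solving, log [Ga³⁺(aq)] = −2.517 and [Ga³⁺(aq)] = 0.0030 M.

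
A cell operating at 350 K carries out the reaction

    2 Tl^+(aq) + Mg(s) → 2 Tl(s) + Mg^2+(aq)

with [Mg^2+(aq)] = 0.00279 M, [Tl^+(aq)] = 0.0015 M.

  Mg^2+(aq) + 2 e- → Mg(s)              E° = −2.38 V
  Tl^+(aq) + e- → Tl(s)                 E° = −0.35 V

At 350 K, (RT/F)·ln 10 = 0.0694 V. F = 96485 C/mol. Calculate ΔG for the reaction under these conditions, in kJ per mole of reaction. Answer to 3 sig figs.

−371 kJ/mol

E°cell = −0.35 − (−2.38) = +2.03 V; the balanced reaction transfers n = 2 electrons.
Q = [Mg^2+(aq)] / [Tl^+(aq)]^2 = 1.24×10^3, so log Q = 3.093 and E = +2.03 − (0.0694/2)(3.093) = +1.9227 V.
Finally ΔG = −nFE = −(2)(96485 C/mol)(+1.9227 V) = −371 kJ/mol.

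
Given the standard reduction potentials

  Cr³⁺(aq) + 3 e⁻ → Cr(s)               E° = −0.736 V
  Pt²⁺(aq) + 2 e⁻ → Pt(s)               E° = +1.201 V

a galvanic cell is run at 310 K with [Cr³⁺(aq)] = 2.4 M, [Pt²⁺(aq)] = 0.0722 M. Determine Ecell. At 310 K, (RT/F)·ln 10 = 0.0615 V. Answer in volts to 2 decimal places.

The Pt²⁺/Pt couple has the more positive E°, so it is the cathode; Cr³⁺/Cr is the anode.
E°cell = E°cat − E°an = +1.201 − (−0.736) = +1.937 V; n = 6.
The balanced reaction is 3 Pt²⁺(aq) + 2 Cr(s) → 3 Pt(s) + 2 Cr³⁺(aq), so Q = [Cr³⁺(aq)]^2 / [Pt²⁺(aq)]^3 = 1.53×10^4 and log Q = 4.185.
Applying E = E° − (RT ln10/nF)·log Q gives +1.937 − (0.0615/6)(4.185) = +1.89 V.

+1.89 V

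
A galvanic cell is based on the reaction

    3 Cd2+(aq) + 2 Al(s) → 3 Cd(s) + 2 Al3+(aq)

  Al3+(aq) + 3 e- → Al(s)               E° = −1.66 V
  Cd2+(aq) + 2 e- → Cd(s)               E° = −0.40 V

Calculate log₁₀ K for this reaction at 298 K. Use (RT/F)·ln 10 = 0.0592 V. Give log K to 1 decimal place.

The Cd²⁺/Cd couple is reduced (cathode); E°cell = −0.40 − (−1.66) = +1.26 V with n = 6.
At equilibrium E = 0, so log K = nE°cell / 0.0592 = (6)(+1.26) / 0.0592 = 127.7.

log K = 127.7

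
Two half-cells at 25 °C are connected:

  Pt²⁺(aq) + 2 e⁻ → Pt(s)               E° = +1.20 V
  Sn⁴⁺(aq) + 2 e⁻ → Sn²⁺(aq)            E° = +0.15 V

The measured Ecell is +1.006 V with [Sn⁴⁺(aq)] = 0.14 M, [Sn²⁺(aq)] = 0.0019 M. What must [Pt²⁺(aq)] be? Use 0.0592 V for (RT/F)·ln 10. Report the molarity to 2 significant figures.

Pt²⁺/Pt is the cathode (higher E°); E°cell = +1.20 − (+0.15) = +1.05 V with n = 2.
Rearranging E = E° − (0.0592/n)·log Q gives log Q = 2(+1.05 − (+1.006))/0.0592 = 1.486.
The balanced reaction is Pt²⁺(aq) + Sn²⁺(aq) → Pt(s) + Sn⁴⁺(aq), so Q = [Sn⁴⁺(aq)] / ([Pt²⁺(aq)]·[Sn²⁺(aq)]).
Substituting the known concentrations and solving, log [Pt²⁺(aq)] = 0.381 and [Pt²⁺(aq)] = 2.4 M.

2.4 M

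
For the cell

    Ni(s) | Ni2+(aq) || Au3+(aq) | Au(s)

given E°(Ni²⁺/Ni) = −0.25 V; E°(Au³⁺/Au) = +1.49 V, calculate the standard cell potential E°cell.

+1.74 V

By convention the left-hand electrode in cell notation is the anode (oxidation) and the right-hand electrode is the cathode (reduction).
E°cell = E°(right) − E°(left) = +1.49 − (−0.25) = +1.74 V.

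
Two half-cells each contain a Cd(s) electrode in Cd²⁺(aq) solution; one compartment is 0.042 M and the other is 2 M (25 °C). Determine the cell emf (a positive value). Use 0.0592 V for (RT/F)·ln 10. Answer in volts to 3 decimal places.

0.050 V

For a concentration cell E°cell = 0, since both electrodes use the same couple.
The compartment with the higher Cd²⁺(aq) concentration (2 M) acts as the cathode; ions are reduced there and produced at the dilute (0.042 M) anode.
With n = 2, Ecell = −(0.0592/2)·log([dilute]/[conc]) = −(0.0592/2)·log(0.042/2) = +0.050 V.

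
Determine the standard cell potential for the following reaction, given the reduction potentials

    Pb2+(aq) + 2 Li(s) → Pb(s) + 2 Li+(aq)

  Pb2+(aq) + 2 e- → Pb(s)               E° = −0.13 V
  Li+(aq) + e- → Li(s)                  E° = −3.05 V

+2.92 V

Pb2+(aq) gains electrons, so the Pb²⁺/Pb couple is the cathode; the Li⁺/Li couple is the anode.
E°cell = E°(cathode) − E°(anode) = −0.13 − (−3.05) = +2.92 V.
The positive value indicates the reaction is spontaneous as written.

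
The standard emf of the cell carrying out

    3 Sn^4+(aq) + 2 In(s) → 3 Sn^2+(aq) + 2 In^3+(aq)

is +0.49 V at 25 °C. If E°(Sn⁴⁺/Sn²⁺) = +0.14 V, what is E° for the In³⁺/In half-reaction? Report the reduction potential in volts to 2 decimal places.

In the reaction as written the Sn⁴⁺/Sn²⁺ couple is reduced (cathode) and In³⁺/In is oxidized (anode), so E°cell = E°(Sn⁴⁺/Sn²⁺) − E°(In³⁺/In).
E°(In³⁺/In) = E°(cathode) − E°cell = +0.14 − (+0.49) = −0.35 V.

−0.35 V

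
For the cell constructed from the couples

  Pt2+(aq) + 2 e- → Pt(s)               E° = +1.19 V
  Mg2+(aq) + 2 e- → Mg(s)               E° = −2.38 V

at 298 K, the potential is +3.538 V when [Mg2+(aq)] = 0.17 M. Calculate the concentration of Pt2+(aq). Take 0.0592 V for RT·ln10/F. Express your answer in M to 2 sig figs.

0.014 M

With Pt²⁺/Pt at the cathode and Mg²⁺/Mg at the anode, E°cell = +1.19 − (−2.38) = +3.57 V (n = 2).
Rearranging E = E° − (0.0592/n)·log Q gives log Q = 2(+3.57 − (+3.538))/0.0592 = 1.081.
Balancing electrons gives Pt2+(aq) + Mg(s) → Pt(s) + Mg2+(aq); thus Q = [Mg2+(aq)] / [Pt2+(aq)].
Isolating [Pt2+(aq)] in Q = 10^{1.081} yields log [Pt2+(aq)] = −1.851, i.e. 0.014 M.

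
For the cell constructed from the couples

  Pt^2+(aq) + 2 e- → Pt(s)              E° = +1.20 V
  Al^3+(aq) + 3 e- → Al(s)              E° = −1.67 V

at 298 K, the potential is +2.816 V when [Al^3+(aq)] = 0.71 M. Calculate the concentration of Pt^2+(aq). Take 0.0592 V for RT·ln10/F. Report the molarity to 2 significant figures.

Pt²⁺/Pt is the cathode (higher E°); E°cell = +1.20 − (−1.67) = +2.87 V with n = 6.
Rearranging E = E° − (0.0592/n)·log Q gives log Q = 6(+2.87 − (+2.816))/0.0592 = 5.473.
For 3 Pt^2+(aq) + 2 Al(s) → 3 Pt(s) + 2 Al^3+(aq), the reaction quotient is Q = [Al^3+(aq)]^2 / [Pt^2+(aq)]^3.
Substituting the known concentrations and solving, log [Pt^2+(aq)] = −1.923 and [Pt^2+(aq)] = 0.012 M.

0.012 M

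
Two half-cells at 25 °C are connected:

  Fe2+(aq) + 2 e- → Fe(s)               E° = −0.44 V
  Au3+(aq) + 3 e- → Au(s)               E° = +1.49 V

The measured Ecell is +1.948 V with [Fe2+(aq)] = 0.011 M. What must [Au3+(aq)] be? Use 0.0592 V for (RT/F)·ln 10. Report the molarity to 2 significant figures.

The Au³⁺/Au couple has the larger reduction potential, so it is the cathode: E°cell = +1.49 − (−0.44) = +1.93 V and n = 6.
From the Nernst equation, log Q = n(E° − E)/0.0592 = 6·(+1.93 − (+1.948))/0.0592 = −1.824.
The balanced reaction is 2 Au3+(aq) + 3 Fe(s) → 2 Au(s) + 3 Fe2+(aq), so Q = [Fe2+(aq)]^3 / [Au3+(aq)]^2.
Substituting the known concentrations and solving, log [Au3+(aq)] = −2.026 and [Au3+(aq)] = 0.0094 M.

0.0094 M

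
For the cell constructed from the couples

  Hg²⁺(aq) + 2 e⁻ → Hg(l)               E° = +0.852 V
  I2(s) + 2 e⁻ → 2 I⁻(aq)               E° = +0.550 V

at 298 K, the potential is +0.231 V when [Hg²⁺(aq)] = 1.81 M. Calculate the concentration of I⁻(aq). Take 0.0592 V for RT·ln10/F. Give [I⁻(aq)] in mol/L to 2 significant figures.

0.047 M

With Hg²⁺/Hg at the cathode and I₂/I⁻ at the anode, E°cell = +0.852 − (+0.550) = +0.302 V (n = 2).
From the Nernst equation, log Q = n(E° − E)/0.0592 = 2·(+0.302 − (+0.231))/0.0592 = 2.399.
The balanced reaction is Hg²⁺(aq) + 2 I⁻(aq) → Hg(l) + I2(s), so Q = 1 / ([Hg²⁺(aq)]·[I⁻(aq)]^2).
Isolating [I⁻(aq)] in Q = 10^{2.399} yields log [I⁻(aq)] = −1.328, i.e. 0.047 M.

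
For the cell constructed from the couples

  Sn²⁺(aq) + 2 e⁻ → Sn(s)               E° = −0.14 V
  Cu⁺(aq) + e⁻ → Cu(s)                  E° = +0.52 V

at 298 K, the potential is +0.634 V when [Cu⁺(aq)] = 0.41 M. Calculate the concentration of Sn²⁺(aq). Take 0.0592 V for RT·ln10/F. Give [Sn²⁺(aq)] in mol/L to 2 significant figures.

The Cu⁺/Cu couple has the larger reduction potential, so it is the cathode: E°cell = +0.52 − (−0.14) = +0.66 V and n = 2.
From the Nernst equation, log Q = n(E° − E)/0.0592 = 2·(+0.66 − (+0.634))/0.0592 = 0.878.
Balancing electrons gives 2 Cu⁺(aq) + Sn(s) → 2 Cu(s) + Sn²⁺(aq); thus Q = [Sn²⁺(aq)] / [Cu⁺(aq)]^2.
Substituting the known concentrations and solving, log [Sn²⁺(aq)] = 0.104 and [Sn²⁺(aq)] = 1.3 M.

1.3 M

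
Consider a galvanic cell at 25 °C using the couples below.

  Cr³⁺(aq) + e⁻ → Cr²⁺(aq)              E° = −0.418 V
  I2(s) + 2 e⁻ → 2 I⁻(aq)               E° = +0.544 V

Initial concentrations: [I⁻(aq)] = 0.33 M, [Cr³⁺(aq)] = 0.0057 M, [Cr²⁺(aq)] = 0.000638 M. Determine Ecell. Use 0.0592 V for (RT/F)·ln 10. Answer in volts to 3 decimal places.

+0.934 V

Since E°(I₂/I⁻) > E°(Cr³⁺/Cr²⁺), I₂/I⁻ serves as the cathode.
The standard potential is +0.544 − (−0.418) = +0.962 V and the balanced reaction transfers n = 2 electrons.
The balanced reaction is I2(s) + 2 Cr²⁺(aq) → 2 I⁻(aq) + 2 Cr³⁺(aq), so Q = ([I⁻(aq)]^2·[Cr³⁺(aq)]^2) / [Cr²⁺(aq)]^2 = 8.69 and log Q = 0.939.
By the Nernst equation, E = +0.962 − (0.0592/2)·(0.939) = +0.934 V.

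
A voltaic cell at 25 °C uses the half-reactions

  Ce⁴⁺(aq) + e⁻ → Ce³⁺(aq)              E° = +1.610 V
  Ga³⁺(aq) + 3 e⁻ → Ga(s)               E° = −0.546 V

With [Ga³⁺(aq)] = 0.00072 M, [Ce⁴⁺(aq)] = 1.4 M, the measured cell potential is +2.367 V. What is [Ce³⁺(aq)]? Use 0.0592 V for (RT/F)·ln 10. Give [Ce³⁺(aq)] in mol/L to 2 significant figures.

With Ce⁴⁺/Ce³⁺ at the cathode and Ga³⁺/Ga at the anode, E°cell = +1.610 − (−0.546) = +2.156 V (n = 3).
From the Nernst equation, log Q = n(E° − E)/0.0592 = 3·(+2.156 − (+2.367))/0.0592 = −10.693.
The balanced reaction is 3 Ce⁴⁺(aq) + Ga(s) → 3 Ce³⁺(aq) + Ga³⁺(aq), so Q = ([Ce³⁺(aq)]^3·[Ga³⁺(aq)]) / [Ce⁴⁺(aq)]^3.
Isolating [Ce³⁺(aq)] in Q = 10^{−10.693} yields log [Ce³⁺(aq)] = −2.371, i.e. 0.0043 M.

0.0043 M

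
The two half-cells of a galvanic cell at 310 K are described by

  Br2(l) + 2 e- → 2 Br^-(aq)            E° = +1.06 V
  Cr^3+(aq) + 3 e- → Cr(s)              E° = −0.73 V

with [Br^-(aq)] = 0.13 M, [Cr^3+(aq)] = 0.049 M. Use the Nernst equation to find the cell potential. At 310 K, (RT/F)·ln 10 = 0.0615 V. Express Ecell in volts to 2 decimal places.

Since E°(Br₂/Br⁻) > E°(Cr³⁺/Cr), Br₂/Br⁻ serves as the cathode.
E°cell = +1.06 − (−0.73) = +1.79 V, with n = 6 electrons transferred.
The balanced reaction is 3 Br2(l) + 2 Cr(s) → 6 Br^-(aq) + 2 Cr^3+(aq), so Q = [Br^-(aq)]^6·[Cr^3+(aq)]^2 = 1.16×10^−8 and log Q = −7.936.
Applying E = E° − (RT ln10/nF)·log Q gives +1.79 − (0.0615/6)(−7.936) = +1.87 V.

+1.87 V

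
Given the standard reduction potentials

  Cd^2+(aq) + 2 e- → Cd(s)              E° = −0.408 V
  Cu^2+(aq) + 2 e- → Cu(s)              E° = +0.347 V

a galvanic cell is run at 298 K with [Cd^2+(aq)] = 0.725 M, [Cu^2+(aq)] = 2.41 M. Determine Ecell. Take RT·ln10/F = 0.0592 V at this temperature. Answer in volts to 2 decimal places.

Since E°(Cu²⁺/Cu) > E°(Cd²⁺/Cd), Cu²⁺/Cu serves as the cathode.
E°cell = E°cat − E°an = +0.347 − (−0.408) = +0.755 V; n = 2.
The balanced reaction is Cu^2+(aq) + Cd(s) → Cu(s) + Cd^2+(aq), so Q = [Cd^2+(aq)] / [Cu^2+(aq)] = 0.301 and log Q = −0.522.
By the Nernst equation, E = +0.755 − (0.0592/2)·(−0.522) = +0.77 V.

+0.77 V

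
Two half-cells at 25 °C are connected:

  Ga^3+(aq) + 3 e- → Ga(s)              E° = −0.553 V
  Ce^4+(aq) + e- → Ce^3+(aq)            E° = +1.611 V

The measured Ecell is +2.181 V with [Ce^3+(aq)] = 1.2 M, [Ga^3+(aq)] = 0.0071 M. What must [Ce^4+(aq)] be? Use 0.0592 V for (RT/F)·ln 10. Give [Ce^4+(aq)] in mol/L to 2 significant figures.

The Ce⁴⁺/Ce³⁺ couple has the larger reduction potential, so it is the cathode: E°cell = +1.611 − (−0.553) = +2.164 V and n = 3.
Since E = E° − (0.0592/n)·log Q, log Q = n(E° − E)/0.0592 = −0.861.
Balancing electrons gives 3 Ce^4+(aq) + Ga(s) → 3 Ce^3+(aq) + Ga^3+(aq); thus Q = ([Ce^3+(aq)]^3·[Ga^3+(aq)]) / [Ce^4+(aq)]^3.
Solving for the unknown gives log [Ce^4+(aq)] = −0.350, so [Ce^4+(aq)] ≈ 0.45 M.

0.45 M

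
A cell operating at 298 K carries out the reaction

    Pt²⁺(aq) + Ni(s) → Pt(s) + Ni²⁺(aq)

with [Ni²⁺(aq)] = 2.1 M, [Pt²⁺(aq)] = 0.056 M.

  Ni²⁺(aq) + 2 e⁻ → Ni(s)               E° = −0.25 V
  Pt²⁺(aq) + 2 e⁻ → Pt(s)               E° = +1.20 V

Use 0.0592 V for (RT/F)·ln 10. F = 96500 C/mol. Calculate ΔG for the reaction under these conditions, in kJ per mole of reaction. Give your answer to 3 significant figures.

The standard cell potential is +1.20 − (−0.25) = +1.45 V, with n = 2 electrons in the balanced equation.
Q = [Ni²⁺(aq)] / [Pt²⁺(aq)] = 37.5, so log Q = 1.574 and E = +1.45 − (0.0592/2)(1.574) = +1.4034 V.
ΔG = −nFE = −(2)(96500)(+1.4034) J/mol = −271 kJ/mol.

−271 kJ/mol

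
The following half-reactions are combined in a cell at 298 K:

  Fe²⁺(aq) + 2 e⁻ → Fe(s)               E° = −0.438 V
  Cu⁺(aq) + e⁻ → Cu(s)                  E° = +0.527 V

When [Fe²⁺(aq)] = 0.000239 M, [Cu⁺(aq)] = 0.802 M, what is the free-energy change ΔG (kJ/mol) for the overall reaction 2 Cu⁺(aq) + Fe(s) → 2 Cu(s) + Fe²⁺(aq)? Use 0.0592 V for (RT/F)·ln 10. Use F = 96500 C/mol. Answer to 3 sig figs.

−206 kJ/mol

With Cu⁺/Cu reduced at the cathode, E°cell = +0.527 − (−0.438) = +0.965 V and n = 2.
Q = [Fe²⁺(aq)] / [Cu⁺(aq)]^2 = 0.000372, so log Q = −3.430 and E = +0.965 − (0.0592/2)(−3.430) = +1.0665 V.
Finally ΔG = −nFE = −(2)(96500 C/mol)(+1.0665 V) = −206 kJ/mol.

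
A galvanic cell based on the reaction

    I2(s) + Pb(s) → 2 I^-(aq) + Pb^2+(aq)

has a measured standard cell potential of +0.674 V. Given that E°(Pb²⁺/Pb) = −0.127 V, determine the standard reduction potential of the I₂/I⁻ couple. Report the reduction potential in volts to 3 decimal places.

In the reaction as written the I₂/I⁻ couple is reduced (cathode) and Pb²⁺/Pb is oxidized (anode), so E°cell = E°(I₂/I⁻) − E°(Pb²⁺/Pb).
E°(I₂/I⁻) = E°cell + E°(anode) = +0.674 + (−0.127) = +0.547 V.

+0.547 V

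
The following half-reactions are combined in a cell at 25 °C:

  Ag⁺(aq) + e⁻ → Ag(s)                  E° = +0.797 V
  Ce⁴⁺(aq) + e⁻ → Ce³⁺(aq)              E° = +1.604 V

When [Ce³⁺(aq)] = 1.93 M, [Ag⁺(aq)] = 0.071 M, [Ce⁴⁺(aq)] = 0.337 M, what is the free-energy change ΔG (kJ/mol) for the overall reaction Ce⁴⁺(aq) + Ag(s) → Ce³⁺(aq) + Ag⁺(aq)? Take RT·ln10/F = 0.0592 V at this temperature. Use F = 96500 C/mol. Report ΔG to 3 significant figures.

−80.1 kJ/mol

E°cell = +1.604 − (+0.797) = +0.807 V; the balanced reaction transfers n = 1 electron.
Q = ([Ce³⁺(aq)]·[Ag⁺(aq)]) / [Ce⁴⁺(aq)] = 0.407, so log Q = −0.391 and E = +0.807 − (0.0592/1)(−0.391) = +0.8301 V.
ΔG = −nFE = −(1)(96500)(+0.8301) J/mol = −80.1 kJ/mol.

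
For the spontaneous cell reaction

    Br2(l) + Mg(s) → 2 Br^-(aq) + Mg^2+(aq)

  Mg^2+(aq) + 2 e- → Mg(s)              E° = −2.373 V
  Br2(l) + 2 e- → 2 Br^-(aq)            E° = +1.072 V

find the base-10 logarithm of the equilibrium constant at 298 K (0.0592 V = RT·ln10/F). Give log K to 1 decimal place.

log K = 116.4

The Br₂/Br⁻ couple is reduced (cathode); E°cell = +1.072 − (−2.373) = +3.445 V with n = 2.
At equilibrium E = 0, so log K = nE°cell / 0.0592 = (2)(+3.445) / 0.0592 = 116.4.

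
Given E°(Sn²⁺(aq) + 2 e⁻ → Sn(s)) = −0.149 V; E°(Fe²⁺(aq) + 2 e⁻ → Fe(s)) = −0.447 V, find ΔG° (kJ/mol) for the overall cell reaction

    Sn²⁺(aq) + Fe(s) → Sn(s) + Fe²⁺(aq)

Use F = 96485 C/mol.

In the reaction as written Sn²⁺(aq) is reduced, so the Sn²⁺/Sn couple is the cathode and Fe²⁺/Fe is the anode.
E°cell = −0.149 − (−0.447) = +0.298 V; balancing electrons gives n = 2.
ΔG° = −nFE°cell = −(2)(96485)(+0.298) J/mol = −57.5 kJ/mol.

−57.5 kJ/mol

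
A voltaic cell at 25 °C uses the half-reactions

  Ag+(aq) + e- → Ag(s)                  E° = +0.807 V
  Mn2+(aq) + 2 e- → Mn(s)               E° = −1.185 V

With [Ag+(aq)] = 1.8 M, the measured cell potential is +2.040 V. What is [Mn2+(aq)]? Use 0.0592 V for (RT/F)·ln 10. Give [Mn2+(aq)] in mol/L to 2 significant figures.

Ag⁺/Ag is the cathode (higher E°); E°cell = +0.807 − (−1.185) = +1.992 V with n = 2.
Since E = E° − (0.0592/n)·log Q, log Q = n(E° − E)/0.0592 = −1.622.
For 2 Ag+(aq) + Mn(s) → 2 Ag(s) + Mn2+(aq), the reaction quotient is Q = [Mn2+(aq)] / [Ag+(aq)]^2.
Isolating [Mn2+(aq)] in Q = 10^{−1.622} yields log [Mn2+(aq)] = −1.111, i.e. 0.077 M.

0.077 M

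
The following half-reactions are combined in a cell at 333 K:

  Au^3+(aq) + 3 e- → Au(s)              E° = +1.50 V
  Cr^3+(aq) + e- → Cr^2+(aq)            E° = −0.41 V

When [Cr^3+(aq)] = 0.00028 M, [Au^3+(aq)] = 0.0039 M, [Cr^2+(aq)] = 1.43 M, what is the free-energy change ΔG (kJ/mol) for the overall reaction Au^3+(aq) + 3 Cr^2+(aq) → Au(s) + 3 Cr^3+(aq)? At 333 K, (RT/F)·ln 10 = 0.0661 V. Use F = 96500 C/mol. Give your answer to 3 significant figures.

E°cell = +1.50 − (−0.41) = +1.91 V; the balanced reaction transfers n = 3 electrons.
Q = [Cr^3+(aq)]^3 / ([Au^3+(aq)]·[Cr^2+(aq)]^3) = 1.92×10^−9, so log Q = −8.716 and E = +1.91 − (0.0661/3)(−8.716) = +2.1020 V.
ΔG = −nFE = −(3)(96500)(+2.1020) J/mol = −609 kJ/mol.

−609 kJ/mol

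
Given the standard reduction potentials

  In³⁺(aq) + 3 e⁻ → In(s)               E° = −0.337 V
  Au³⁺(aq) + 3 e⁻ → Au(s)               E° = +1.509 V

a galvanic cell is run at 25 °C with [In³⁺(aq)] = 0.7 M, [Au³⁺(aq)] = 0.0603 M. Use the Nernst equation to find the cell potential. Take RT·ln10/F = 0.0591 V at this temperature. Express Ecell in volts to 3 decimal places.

Au³⁺/Au is reduced (cathode, E° = +1.509 V) and In³⁺/In is oxidized (anode).
The standard potential is +1.509 − (−0.337) = +1.846 V and the balanced reaction transfers n = 3 electrons.
Balancing gives Au³⁺(aq) + In(s) → Au(s) + In³⁺(aq); hence Q = [In³⁺(aq)] / [Au³⁺(aq)] = 11.6 (log Q = 1.065).
By the Nernst equation, E = +1.846 − (0.0591/3)·(1.065) = +1.825 V.

+1.825 V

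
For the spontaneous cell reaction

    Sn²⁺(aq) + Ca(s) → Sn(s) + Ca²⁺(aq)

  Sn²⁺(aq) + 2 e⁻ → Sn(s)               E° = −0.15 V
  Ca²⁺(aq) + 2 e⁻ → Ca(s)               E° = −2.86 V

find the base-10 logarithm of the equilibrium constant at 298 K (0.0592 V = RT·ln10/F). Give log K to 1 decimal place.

The Sn²⁺/Sn couple is reduced (cathode); E°cell = −0.15 − (−2.86) = +2.71 V with n = 2.
At equilibrium E = 0, so log K = nE°cell / 0.0592 = (2)(+2.71) / 0.0592 = 91.6.

log K = 91.6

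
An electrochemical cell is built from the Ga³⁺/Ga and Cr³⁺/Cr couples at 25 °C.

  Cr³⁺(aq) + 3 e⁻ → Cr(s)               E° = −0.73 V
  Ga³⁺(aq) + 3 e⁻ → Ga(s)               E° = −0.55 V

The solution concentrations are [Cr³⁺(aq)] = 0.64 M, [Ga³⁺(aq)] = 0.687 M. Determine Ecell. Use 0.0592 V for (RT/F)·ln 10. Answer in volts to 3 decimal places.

Ga³⁺/Ga is reduced (cathode, E° = −0.55 V) and Cr³⁺/Cr is oxidized (anode).
E°cell = E°cat − E°an = −0.55 − (−0.73) = +0.18 V; n = 3.
Balancing gives Ga³⁺(aq) + Cr(s) → Ga(s) + Cr³⁺(aq); hence Q = [Cr³⁺(aq)] / [Ga³⁺(aq)] = 0.932 (log Q = −0.031).
Applying E = E° − (RT ln10/nF)·log Q gives +0.18 − (0.0592/3)(−0.031) = +0.181 V.

+0.181 V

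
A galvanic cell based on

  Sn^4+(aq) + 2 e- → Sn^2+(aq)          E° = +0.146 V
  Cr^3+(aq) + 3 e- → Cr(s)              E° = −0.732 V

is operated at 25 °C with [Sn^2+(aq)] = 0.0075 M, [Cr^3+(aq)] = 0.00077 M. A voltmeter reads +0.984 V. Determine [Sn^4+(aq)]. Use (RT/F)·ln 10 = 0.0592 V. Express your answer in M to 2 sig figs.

0.24 M

The Sn⁴⁺/Sn²⁺ couple has the larger reduction potential, so it is the cathode: E°cell = +0.146 − (−0.732) = +0.878 V and n = 6.
From the Nernst equation, log Q = n(E° − E)/0.0592 = 6·(+0.878 − (+0.984))/0.0592 = −10.743.
Balancing electrons gives 3 Sn^4+(aq) + 2 Cr(s) → 3 Sn^2+(aq) + 2 Cr^3+(aq); thus Q = ([Sn^2+(aq)]^3·[Cr^3+(aq)]^2) / [Sn^4+(aq)]^3.
Isolating [Sn^4+(aq)] in Q = 10^{−10.743} yields log [Sn^4+(aq)] = −0.620, i.e. 0.24 M.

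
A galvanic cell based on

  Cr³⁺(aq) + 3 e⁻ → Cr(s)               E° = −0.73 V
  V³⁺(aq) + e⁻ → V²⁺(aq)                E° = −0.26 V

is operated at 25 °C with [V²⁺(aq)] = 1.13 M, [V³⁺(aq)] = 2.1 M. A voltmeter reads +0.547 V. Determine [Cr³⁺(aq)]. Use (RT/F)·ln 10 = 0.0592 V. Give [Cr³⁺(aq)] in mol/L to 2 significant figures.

V³⁺/V²⁺ is the cathode (higher E°); E°cell = −0.26 − (−0.73) = +0.47 V with n = 3.
Rearranging E = E° − (0.0592/n)·log Q gives log Q = 3(+0.47 − (+0.547))/0.0592 = −3.902.
Balancing electrons gives 3 V³⁺(aq) + Cr(s) → 3 V²⁺(aq) + Cr³⁺(aq); thus Q = ([V²⁺(aq)]^3·[Cr³⁺(aq)]) / [V³⁺(aq)]^3.
Isolating [Cr³⁺(aq)] in Q = 10^{−3.902} yields log [Cr³⁺(aq)] = −3.095, i.e. 0.00080 M.

0.00080 M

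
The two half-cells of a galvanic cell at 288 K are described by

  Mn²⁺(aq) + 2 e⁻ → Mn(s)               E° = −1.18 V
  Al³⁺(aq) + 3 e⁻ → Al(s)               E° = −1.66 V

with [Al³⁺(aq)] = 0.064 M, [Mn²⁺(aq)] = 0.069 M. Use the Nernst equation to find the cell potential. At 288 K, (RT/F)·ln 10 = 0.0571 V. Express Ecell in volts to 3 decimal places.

+0.470 V

Since E°(Mn²⁺/Mn) > E°(Al³⁺/Al), Mn²⁺/Mn serves as the cathode.
The standard potential is −1.18 − (−1.66) = +0.48 V and the balanced reaction transfers n = 6 electrons.
Balancing gives 3 Mn²⁺(aq) + 2 Al(s) → 3 Mn(s) + 2 Al³⁺(aq); hence Q = [Al³⁺(aq)]^2 / [Mn²⁺(aq)]^3 = 12.5 (log Q = 1.096).
Applying E = E° − (RT ln10/nF)·log Q gives +0.48 − (0.0571/6)(1.096) = +0.470 V.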